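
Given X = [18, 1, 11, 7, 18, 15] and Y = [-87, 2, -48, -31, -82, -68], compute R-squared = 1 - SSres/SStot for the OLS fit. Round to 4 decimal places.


After computing the OLS fit (b0=6.2566, b1=-5.0220):
SSres = 19.8900, SStot = 5753.3333.
R^2 = 1 - 19.8900/5753.3333 = 0.9965.

0.9965


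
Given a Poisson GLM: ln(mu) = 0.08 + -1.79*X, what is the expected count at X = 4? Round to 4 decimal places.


Linear predictor: eta = 0.08 + (-1.79)(4) = -7.0800.
Expected count: mu = exp(-7.0800) = 0.0008.

0.0008


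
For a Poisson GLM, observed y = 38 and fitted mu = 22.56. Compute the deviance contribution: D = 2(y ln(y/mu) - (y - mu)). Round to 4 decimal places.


First: ln(38/22.56) = 0.521408.
Then: 38 * 0.521408 = 19.813504.
y - mu = 38 - 22.56 = 15.44.
D = 2(19.813504 - 15.44) = 8.747008, which rounds to 8.7470.

8.7470


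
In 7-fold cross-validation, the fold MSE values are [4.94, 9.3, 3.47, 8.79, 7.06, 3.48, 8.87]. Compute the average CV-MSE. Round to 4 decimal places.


Add all fold MSEs: 45.9100.
Divide by k = 7: 45.9100/7 = 6.5586.

6.5586


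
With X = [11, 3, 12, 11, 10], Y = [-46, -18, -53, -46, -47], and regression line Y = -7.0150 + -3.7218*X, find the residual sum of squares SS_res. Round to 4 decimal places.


Compute predicted values, then residuals = yi - yhat_i.
Residuals: [1.9548, 0.1804, -1.3234, 1.9548, -2.7670].
SSres = sum(residual^2) = 17.0827.

17.0827


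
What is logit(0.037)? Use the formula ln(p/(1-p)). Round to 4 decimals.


Compute the odds: 0.037/0.963 = 0.0384.
Take the natural log: ln(0.0384) = -3.2591.

-3.2591


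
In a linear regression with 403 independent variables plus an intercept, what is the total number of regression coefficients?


Including the intercept, the model has 403 predictor coefficients + 1 intercept.
Total = 404.

404


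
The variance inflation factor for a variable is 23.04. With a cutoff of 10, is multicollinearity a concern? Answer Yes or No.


Compare VIF = 23.04 to the threshold of 10.
23.04 >= 10, so the answer is Yes.

Yes


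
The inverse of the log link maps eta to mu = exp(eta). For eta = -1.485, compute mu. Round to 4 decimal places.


mu = exp(eta) = exp(-1.485).
= 0.2265.

0.2265


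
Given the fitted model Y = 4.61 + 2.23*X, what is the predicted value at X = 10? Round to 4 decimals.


Substitute X = 10 into the equation:
Y = 4.61 + 2.23 * 10 = 4.61 + 22.3000 = 26.9100.

26.9100


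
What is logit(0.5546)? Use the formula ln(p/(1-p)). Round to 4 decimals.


The odds are p/(1-p) = 0.5546 / 0.4454 = 1.2452.
logit(p) = ln(1.2452) = 0.2193.

0.2193


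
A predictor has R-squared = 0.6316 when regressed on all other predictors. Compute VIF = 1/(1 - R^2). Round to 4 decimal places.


Denominator: 1 - 0.6316 = 0.3684.
VIF = 1 / 0.3684 = 2.7144.

2.7144


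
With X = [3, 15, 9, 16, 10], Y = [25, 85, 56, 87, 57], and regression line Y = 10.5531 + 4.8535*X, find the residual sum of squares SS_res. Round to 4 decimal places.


Compute predicted values, then residuals = yi - yhat_i.
Residuals: [-0.1136, 1.6444, 1.7654, -1.2091, -2.0881].
SSres = sum(residual^2) = 11.6557.

11.6557


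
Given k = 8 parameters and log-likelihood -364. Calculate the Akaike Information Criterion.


AIC = 2k - 2*loglik = 2(8) - 2(-364).
= 16 + 728 = 744.

744


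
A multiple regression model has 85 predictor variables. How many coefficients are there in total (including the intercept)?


Including the intercept, the model has 85 predictor coefficients + 1 intercept.
Total = 86.

86


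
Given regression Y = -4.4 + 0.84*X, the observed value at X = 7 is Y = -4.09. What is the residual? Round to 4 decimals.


Predicted = -4.4 + 0.84 * 7 = 1.4800.
Residual = -4.09 - 1.4800 = -5.5700.

-5.5700


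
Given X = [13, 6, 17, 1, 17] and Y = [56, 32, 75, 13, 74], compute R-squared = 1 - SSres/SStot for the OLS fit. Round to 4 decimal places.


The fitted line is Y = 8.8008 + 3.8147*X.
SSres = 7.9084, SStot = 2930.0000.
R^2 = 1 - SSres/SStot = 0.9973.

0.9973


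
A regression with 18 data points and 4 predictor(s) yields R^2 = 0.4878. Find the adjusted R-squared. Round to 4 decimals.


Plug in: Adj R^2 = 1 - (1 - 0.4878) * 17/13.
= 1 - 0.5122 * 17/13
= 1 - 8.7074 / 13
= 1 - 0.6698 = 0.3302.

0.3302


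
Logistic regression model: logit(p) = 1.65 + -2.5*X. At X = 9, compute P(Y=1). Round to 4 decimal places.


Compute z = 1.65 + (-2.5)(9) = -20.8500.
exp(-z) = 1135115222.1046.
P = 1/(1 + 1135115222.1046) = 0.0000.

0.0000


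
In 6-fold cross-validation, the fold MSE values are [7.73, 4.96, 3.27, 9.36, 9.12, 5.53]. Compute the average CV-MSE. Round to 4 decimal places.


Add all fold MSEs: 39.9700.
Divide by k = 6: 39.9700/6 = 6.6617.

6.6617


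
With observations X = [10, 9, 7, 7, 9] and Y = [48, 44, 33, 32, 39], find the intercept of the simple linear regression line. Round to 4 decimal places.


Compute b1 = 4.9444 from the OLS formula.
With xbar = 8.4000 and ybar = 39.2000, the intercept is:
b0 = 39.2000 - 4.9444 * 8.4000 = -2.3333.

-2.3333


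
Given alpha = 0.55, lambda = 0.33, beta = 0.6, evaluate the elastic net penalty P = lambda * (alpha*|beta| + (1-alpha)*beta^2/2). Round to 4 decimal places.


L1 component = 0.55 * |0.6| = 0.3300.
L2 component = 0.45 * 0.6^2 / 2 = 0.0810.
Penalty = 0.33 * (0.3300 + 0.0810) = 0.33 * 0.4110 = 0.1356.

0.1356


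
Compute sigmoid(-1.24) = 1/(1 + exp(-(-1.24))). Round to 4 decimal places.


exp(1.2400) = 3.4556.
1 + exp(-z) = 4.4556.
sigmoid = 1/4.4556 = 0.2244.

0.2244


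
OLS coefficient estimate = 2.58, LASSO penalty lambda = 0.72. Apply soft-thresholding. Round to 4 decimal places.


|beta_OLS| = 2.58.
lambda = 0.72.
Since |beta| > lambda, coefficient = sign(beta)*(|beta| - lambda) = 1.8600.
Result = 1.8600.

1.8600


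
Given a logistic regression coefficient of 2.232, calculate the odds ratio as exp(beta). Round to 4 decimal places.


Odds ratio = exp(beta) = exp(2.232).
= 9.3185.

9.3185


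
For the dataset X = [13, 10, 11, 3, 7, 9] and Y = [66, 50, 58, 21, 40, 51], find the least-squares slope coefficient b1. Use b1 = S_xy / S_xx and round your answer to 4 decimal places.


The sample means are xbar = 8.8333 and ybar = 47.6667.
Compute S_xx = 60.8333 and S_xy = 271.6667.
Slope b1 = S_xy / S_xx = 271.6667 / 60.8333 = 4.4658.

4.4658


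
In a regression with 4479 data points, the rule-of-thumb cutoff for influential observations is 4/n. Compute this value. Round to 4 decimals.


Cook's distance cutoff = 4/n = 4/4479.
= 0.0009.

0.0009


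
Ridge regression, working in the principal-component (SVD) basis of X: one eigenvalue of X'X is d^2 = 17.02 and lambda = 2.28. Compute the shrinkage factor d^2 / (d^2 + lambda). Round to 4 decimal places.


Compute the denominator: 17.02 + 2.28 = 19.3000.
Shrinkage factor = 17.02 / 19.3000 = 0.8819.

0.8819


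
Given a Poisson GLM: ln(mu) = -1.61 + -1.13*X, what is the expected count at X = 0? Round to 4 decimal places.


Compute eta = -1.61 + -1.13 * 0 = -1.6100.
Apply inverse link: mu = e^-1.6100 = 0.1999.

0.1999


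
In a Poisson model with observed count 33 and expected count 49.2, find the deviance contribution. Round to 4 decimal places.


First: ln(33/49.2) = -0.399386.
Then: 33 * -0.399386 = -13.179738.
y - mu = 33 - 49.2 = -16.2.
D = 2(-13.179738 - -16.2) = 6.040524, which rounds to 6.0405.

6.0405


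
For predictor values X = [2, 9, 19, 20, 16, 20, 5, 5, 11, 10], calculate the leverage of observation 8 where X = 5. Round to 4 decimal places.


Mean of X: xbar = 11.7000.
SXX = 404.1000.
For X = 5: h = 1/10 + (5 - 11.7000)^2/404.1000 = 0.2111.

0.2111


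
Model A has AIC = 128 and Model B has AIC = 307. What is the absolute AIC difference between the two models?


|AIC_A - AIC_B| = |128 - 307| = 179.
Model A is preferred (lower AIC).

179


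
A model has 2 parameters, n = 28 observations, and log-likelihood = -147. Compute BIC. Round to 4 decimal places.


Compute k*ln(n) = 2*ln(28) = 2*3.332205 = 6.664410.
Then -2*loglik = 294.
BIC = 6.664410 + 294 = 300.664410, which rounds to 300.6644.

300.6644


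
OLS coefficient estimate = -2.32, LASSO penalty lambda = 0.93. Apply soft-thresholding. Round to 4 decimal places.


Check: |-2.32| = 2.32 vs lambda = 0.93.
Since |beta| > lambda, coefficient = sign(beta)*(|beta| - lambda) = -1.3900.
Soft-thresholded coefficient = -1.3900.

-1.3900


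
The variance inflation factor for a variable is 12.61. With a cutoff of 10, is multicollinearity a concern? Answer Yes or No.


The threshold is 10.
VIF = 12.61 is >= 10.
Multicollinearity indication: Yes.

Yes


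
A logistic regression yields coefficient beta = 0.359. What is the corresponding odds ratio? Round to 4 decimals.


The odds ratio is computed as:
OR = e^(0.359) = 1.4319.

1.4319


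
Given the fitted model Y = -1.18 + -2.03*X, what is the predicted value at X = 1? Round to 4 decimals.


Plug X = 1 into Y = -1.18 + -2.03*X:
Y = -1.18 + -2.0300 = -3.2100.

-3.2100


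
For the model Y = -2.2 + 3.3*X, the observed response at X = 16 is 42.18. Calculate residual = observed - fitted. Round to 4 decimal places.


Predicted = -2.2 + 3.3 * 16 = 50.6000.
Residual = 42.18 - 50.6000 = -8.4200.

-8.4200


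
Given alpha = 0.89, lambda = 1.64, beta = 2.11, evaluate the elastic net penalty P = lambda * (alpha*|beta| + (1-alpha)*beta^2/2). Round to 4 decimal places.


Compute:
L1 = 0.89 * 2.11 = 1.8779.
L2 = 0.11 * 2.11^2 / 2 = 0.2449.
Penalty = 1.64 * (1.8779 + 0.2449) = 3.4813.

3.4813


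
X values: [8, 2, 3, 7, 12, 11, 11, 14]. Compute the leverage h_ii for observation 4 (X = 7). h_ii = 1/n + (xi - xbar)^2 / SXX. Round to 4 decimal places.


Compute xbar = 8.5000 with n = 8 observations.
SXX = 130.0000.
Leverage = 1/8 + (7 - 8.5000)^2/130.0000 = 0.1423.

0.1423


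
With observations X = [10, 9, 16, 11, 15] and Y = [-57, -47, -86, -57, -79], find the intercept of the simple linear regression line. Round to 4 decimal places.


First find the slope: b1 = -5.2526.
Means: xbar = 12.2000, ybar = -65.2000.
b0 = ybar - b1 * xbar = -65.2000 - -5.2526 * 12.2000 = -1.1186.

-1.1186


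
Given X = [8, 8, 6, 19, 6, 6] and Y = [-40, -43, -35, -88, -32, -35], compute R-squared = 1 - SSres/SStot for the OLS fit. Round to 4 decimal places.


After computing the OLS fit (b0=-8.7154, b1=-4.1643):
SSres = 11.3558, SStot = 2245.5000.
R^2 = 1 - 11.3558/2245.5000 = 0.9949.

0.9949


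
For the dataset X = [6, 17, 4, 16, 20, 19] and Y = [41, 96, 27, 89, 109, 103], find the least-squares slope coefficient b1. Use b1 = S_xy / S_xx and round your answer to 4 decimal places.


The sample means are xbar = 13.6667 and ybar = 77.5000.
Compute S_xx = 237.3333 and S_xy = 1192.0000.
Slope b1 = S_xy / S_xx = 1192.0000 / 237.3333 = 5.0225.

5.0225


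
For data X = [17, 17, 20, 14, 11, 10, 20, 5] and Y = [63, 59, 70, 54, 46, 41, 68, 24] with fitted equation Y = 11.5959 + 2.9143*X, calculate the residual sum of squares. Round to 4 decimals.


Compute predicted values, then residuals = yi - yhat_i.
Residuals: [1.8610, -2.1390, 0.1181, 1.6039, 2.3468, 0.2611, -1.8819, -2.1674].
SSres = sum(residual^2) = 24.4399.

24.4399


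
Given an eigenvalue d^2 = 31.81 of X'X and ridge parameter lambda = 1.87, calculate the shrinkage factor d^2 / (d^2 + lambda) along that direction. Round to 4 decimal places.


d^2 + lambda = 31.81 + 1.87 = 33.6800.
Shrinkage factor = 31.81/33.6800 = 0.9445.

0.9445


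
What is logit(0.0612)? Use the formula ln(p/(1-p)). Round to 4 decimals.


Compute the odds: 0.0612/0.9388 = 0.0652.
Take the natural log: ln(0.0652) = -2.7305.

-2.7305


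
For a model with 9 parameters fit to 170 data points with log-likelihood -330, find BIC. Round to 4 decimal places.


Compute k*ln(n) = 9*ln(170) = 9*5.135798 = 46.222182.
Then -2*loglik = 660.
BIC = 46.222182 + 660 = 706.222182, which rounds to 706.2222.

706.2222


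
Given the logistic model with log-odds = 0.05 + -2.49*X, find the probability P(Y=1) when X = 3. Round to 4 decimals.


z = 0.05 + -2.49 * 3 = -7.4200.
Sigmoid: P = 1 / (1 + exp(7.4200)) = 0.0006.

0.0006


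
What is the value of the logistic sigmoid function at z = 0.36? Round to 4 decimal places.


exp(-0.3600) = 0.6977.
1 + exp(-z) = 1.6977.
sigmoid = 1/1.6977 = 0.5890.

0.5890


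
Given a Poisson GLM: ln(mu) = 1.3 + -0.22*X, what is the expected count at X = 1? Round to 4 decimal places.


eta = 1.3 + -0.22 * 1 = 1.0800.
mu = exp(1.0800) = 2.9447.

2.9447


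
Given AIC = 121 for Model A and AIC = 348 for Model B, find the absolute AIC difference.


|AIC_A - AIC_B| = |121 - 348| = 227.
Model A is preferred (lower AIC).

227


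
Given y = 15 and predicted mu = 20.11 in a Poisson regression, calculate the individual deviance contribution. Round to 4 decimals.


Compute y*ln(y/mu) = 15*ln(15/20.11) = 15*-0.293167 = -4.397505.
y - mu = -5.11.
D = 2*(-4.397505 - (-5.11)) = 1.424990, which rounds to 1.4250.

1.4250


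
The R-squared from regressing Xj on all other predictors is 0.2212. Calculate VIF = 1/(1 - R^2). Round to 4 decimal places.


Using VIF = 1/(1 - R^2_j):
1 - 0.2212 = 0.7788.
VIF = 1.2840.

1.2840


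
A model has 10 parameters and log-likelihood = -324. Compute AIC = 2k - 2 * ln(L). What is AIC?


AIC = 2*10 - 2*(-324).
= 20 + 648 = 668.

668


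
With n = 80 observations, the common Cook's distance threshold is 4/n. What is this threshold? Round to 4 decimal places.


The threshold is 4/n.
4/80 = 0.0500.

0.0500


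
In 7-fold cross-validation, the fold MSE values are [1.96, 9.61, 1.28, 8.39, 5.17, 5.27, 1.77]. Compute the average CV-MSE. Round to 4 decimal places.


Total MSE across folds = 33.4500.
CV-MSE = 33.4500/7 = 4.7786.

4.7786


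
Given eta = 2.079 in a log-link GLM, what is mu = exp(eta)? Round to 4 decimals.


mu = exp(eta) = exp(2.079).
= 7.9965.

7.9965


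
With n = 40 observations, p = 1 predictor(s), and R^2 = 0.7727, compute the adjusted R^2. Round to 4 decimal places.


Using the formula:
(1 - 0.7727) = 0.2273.
Multiply by 39/38: 0.2273 * 39 = 8.8647, then 8.8647 / 38 = 0.2333.
Adj R^2 = 1 - 0.2333 = 0.7667.

0.7667


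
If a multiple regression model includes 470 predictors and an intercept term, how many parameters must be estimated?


Each predictor gets one coefficient, plus one intercept.
Total parameters = 470 + 1 = 471.

471


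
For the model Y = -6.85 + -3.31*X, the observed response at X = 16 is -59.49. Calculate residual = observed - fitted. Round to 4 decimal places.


Fitted value at X = 16 is yhat = -6.85 + -3.31*16 = -59.8100.
Residual = -59.49 - -59.8100 = 0.3200.

0.3200


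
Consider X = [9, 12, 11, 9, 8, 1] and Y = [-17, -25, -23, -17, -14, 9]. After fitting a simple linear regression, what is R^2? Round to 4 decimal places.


The fitted line is Y = 11.7168 + -3.1460*X.
SSres = 1.8938, SStot = 747.5000.
R^2 = 1 - SSres/SStot = 0.9975.

0.9975


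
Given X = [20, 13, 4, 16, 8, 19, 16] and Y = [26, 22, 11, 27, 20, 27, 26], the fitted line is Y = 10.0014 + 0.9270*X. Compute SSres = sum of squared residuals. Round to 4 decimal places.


Predicted values from Y = 10.0014 + 0.9270*X.
Residuals: [-2.5414, -0.0524, -2.7094, 2.1666, 2.5826, -0.6144, 1.1666].
SSres = 26.9047.

26.9047


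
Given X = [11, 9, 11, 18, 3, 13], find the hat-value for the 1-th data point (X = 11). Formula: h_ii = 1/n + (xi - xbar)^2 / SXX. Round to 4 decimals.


n = 6, xbar = 10.8333.
SXX = sum((xi - xbar)^2) = 120.8333.
h = 1/6 + (11 - 10.8333)^2 / 120.8333 = 0.1669.

0.1669


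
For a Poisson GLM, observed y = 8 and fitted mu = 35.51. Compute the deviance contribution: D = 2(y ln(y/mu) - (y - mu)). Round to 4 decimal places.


y/mu = 8/35.51 = 0.225289 (approx.), and ln(8/35.51) = -1.490373.
y * ln(y/mu) = 8 * -1.490373 = -11.922984.
y - mu = -27.51.
D = 2 * (-11.922984 - -27.51) = 31.174032, which rounds to 31.1740.

31.1740


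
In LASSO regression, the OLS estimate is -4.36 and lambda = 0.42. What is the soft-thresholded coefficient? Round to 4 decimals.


|beta_OLS| = 4.36.
lambda = 0.42.
Since |beta| > lambda, coefficient = sign(beta)*(|beta| - lambda) = -3.9400.
Result = -3.9400.

-3.9400


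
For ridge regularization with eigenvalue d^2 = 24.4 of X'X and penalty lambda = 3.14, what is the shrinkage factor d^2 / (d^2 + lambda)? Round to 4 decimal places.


Compute the denominator: 24.4 + 3.14 = 27.5400.
Shrinkage factor = 24.4 / 27.5400 = 0.8860.

0.8860


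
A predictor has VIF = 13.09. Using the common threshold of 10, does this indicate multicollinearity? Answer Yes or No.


Compare VIF = 13.09 to the threshold of 10.
13.09 >= 10, so the answer is Yes.

Yes


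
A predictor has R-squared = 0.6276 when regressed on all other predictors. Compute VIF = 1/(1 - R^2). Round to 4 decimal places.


Denominator: 1 - 0.6276 = 0.3724.
VIF = 1 / 0.3724 = 2.6853.

2.6853


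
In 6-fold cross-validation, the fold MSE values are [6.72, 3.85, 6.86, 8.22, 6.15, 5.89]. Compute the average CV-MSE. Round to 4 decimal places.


Add all fold MSEs: 37.6900.
Divide by k = 6: 37.6900/6 = 6.2817.

6.2817


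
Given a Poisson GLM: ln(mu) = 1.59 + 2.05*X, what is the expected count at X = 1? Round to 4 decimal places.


Compute eta = 1.59 + 2.05 * 1 = 3.6400.
Apply inverse link: mu = e^3.6400 = 38.0918.

38.0918


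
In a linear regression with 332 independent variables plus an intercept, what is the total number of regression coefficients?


Total coefficients = number of predictors + 1 (for the intercept).
= 332 + 1 = 333.

333


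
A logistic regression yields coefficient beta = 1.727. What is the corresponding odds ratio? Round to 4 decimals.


exp(1.727) = 5.6238.
So the odds ratio is 5.6238.

5.6238


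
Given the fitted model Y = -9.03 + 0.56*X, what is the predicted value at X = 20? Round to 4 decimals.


Substitute X = 20 into the equation:
Y = -9.03 + 0.56 * 20 = -9.03 + 11.2000 = 2.1700.

2.1700


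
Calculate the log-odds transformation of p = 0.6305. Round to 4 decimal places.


The odds are p/(1-p) = 0.6305 / 0.3695 = 1.7064.
logit(p) = ln(1.7064) = 0.5344.

0.5344


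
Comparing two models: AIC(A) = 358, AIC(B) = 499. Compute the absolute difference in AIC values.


|AIC_A - AIC_B| = |358 - 499| = 141.
Model A is preferred (lower AIC).

141


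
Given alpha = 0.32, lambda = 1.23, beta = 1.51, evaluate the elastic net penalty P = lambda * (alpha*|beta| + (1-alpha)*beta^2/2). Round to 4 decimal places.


L1 component = 0.32 * |1.51| = 0.4832.
L2 component = 0.68 * 1.51^2 / 2 = 0.7752.
Penalty = 1.23 * (0.4832 + 0.7752) = 1.23 * 1.2584 = 1.5479.

1.5479


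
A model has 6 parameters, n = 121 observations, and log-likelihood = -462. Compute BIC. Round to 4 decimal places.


k * ln(n) = 6 * ln(121) = 6 * 4.795791 = 28.774746.
-2 * loglik = -2 * (-462) = 924.
BIC = 28.774746 + 924 = 952.774746, which rounds to 952.7747.

952.7747


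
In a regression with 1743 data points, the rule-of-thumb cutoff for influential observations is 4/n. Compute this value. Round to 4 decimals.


Cook's distance cutoff = 4/n = 4/1743.
= 0.0023.

0.0023


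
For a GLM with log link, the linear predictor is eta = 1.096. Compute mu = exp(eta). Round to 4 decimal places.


Apply the inverse link:
mu = e^1.096 = 2.9922.

2.9922


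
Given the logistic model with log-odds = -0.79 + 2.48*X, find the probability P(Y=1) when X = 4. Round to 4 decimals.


Compute z = -0.79 + (2.48)(4) = 9.1300.
exp(-z) = 0.0001.
P = 1/(1 + 0.0001) = 0.9999.

0.9999


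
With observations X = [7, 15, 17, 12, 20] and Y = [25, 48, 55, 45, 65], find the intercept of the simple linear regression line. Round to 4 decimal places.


Compute b1 = 2.9393 from the OLS formula.
With xbar = 14.2000 and ybar = 47.6000, the intercept is:
b0 = 47.6000 - 2.9393 * 14.2000 = 5.8623.

5.8623


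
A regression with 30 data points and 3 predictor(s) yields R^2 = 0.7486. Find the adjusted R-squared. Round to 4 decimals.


Adjusted R^2 = 1 - (1 - R^2) * (n-1)/(n-p-1).
(1 - R^2) = 0.2514.
(n-1)/(n-p-1) = 29/26.
(1 - R^2) * (n-1) = 0.2514 * 29 = 7.2906.
Divide by (n-p-1): 7.2906 / 26 = 0.2804.
Adj R^2 = 1 - 0.2804 = 0.7196.

0.7196


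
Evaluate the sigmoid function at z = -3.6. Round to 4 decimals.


exp(3.6000) = 36.5982.
1 + exp(-z) = 37.5982.
sigmoid = 1/37.5982 = 0.0266.

0.0266


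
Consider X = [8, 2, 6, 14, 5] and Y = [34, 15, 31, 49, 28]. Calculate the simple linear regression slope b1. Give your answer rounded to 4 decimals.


The sample means are xbar = 7.0000 and ybar = 31.4000.
Compute S_xx = 80.0000 and S_xy = 215.0000.
Slope b1 = S_xy / S_xx = 215.0000 / 80.0000 = 2.6875.

2.6875


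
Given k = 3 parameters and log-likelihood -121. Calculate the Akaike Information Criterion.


Compute:
2k = 2*3 = 6.
-2*loglik = -2*(-121) = 242.
AIC = 6 + 242 = 248.

248


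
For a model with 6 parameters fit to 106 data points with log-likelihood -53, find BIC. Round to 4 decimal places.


ln(106) = 4.663439.
k * ln(n) = 6 * 4.663439 = 27.980634.
-2L = 106.
BIC = 27.980634 + 106 = 133.980634, which rounds to 133.9806.

133.9806


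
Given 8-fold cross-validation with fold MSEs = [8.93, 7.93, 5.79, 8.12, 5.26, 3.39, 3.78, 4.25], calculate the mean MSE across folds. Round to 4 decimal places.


Sum of fold MSEs = 47.4500.
Average = 47.4500 / 8 = 5.9313.

5.9313


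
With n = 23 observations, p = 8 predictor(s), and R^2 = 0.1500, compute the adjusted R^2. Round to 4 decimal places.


Using the formula:
(1 - 0.1500) = 0.8500.
Multiply by 22/14: 0.8500 * 22 = 18.7000, then 18.7000 / 14 = 1.3357.
Adj R^2 = 1 - 1.3357 = -0.3357.

-0.3357


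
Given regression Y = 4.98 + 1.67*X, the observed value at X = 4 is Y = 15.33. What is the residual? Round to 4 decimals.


Compute yhat = 4.98 + (1.67)(4) = 11.6600.
Residual = actual - predicted = 15.33 - 11.6600 = 3.6700.

3.6700


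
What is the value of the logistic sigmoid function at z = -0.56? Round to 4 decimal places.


Compute exp(0.5600) = 1.7507.
Sigmoid = 1 / (1 + 1.7507) = 1 / 2.7507 = 0.3635.

0.3635


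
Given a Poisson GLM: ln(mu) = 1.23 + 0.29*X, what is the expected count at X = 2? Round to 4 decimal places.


eta = 1.23 + 0.29 * 2 = 1.8100.
mu = exp(1.8100) = 6.1104.

6.1104


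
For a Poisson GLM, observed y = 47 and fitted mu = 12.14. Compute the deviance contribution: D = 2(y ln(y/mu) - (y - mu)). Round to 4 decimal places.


First: ln(47/12.14) = 1.353642.
Then: 47 * 1.353642 = 63.621174.
y - mu = 47 - 12.14 = 34.86.
D = 2(63.621174 - 34.86) = 57.522348, which rounds to 57.5223.

57.5223


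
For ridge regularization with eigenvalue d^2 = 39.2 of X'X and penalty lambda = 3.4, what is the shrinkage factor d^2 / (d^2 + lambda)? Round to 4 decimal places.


d^2 + lambda = 39.2 + 3.4 = 42.6000.
Shrinkage factor = 39.2/42.6000 = 0.9202.

0.9202


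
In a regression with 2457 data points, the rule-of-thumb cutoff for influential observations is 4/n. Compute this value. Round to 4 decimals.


Using the rule of thumb:
Threshold = 4 / 2457 = 0.0016.

0.0016


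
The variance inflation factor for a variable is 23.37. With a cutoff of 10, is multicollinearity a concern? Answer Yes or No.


Compare VIF = 23.37 to the threshold of 10.
23.37 >= 10, so the answer is Yes.

Yes


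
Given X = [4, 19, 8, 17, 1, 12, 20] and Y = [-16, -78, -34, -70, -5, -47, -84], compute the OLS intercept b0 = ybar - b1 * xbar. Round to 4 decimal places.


First find the slope: b1 = -4.1223.
Means: xbar = 11.5714, ybar = -47.7143.
b0 = ybar - b1 * xbar = -47.7143 - -4.1223 * 11.5714 = -0.0140.

-0.0140


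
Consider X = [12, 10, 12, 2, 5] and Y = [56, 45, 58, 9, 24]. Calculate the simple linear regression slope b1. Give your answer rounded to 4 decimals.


First compute the means: xbar = 8.2000, ybar = 38.4000.
Then S_xx = sum((xi - xbar)^2) = 80.8000.
S_xy = sum((xi - xbar)(yi - ybar)) = 381.6000.
b1 = S_xy / S_xx = 381.6000 / 80.8000 = 4.7228.

4.7228


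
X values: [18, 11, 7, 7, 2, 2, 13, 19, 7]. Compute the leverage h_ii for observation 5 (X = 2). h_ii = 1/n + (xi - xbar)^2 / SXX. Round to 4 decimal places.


Compute xbar = 9.5556 with n = 9 observations.
SXX = 308.2222.
Leverage = 1/9 + (2 - 9.5556)^2/308.2222 = 0.2963.

0.2963


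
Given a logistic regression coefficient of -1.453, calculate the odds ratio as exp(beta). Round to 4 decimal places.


exp(-1.453) = 0.2339.
So the odds ratio is 0.2339.

0.2339


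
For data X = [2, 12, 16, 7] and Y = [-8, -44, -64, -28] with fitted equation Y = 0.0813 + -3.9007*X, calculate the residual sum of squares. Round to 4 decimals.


Compute predicted values, then residuals = yi - yhat_i.
Residuals: [-0.2799, 2.7271, -1.6701, -0.7764].
SSres = sum(residual^2) = 10.9074.

10.9074


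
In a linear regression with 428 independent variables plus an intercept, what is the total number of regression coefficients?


Each predictor gets one coefficient, plus one intercept.
Total parameters = 428 + 1 = 429.

429


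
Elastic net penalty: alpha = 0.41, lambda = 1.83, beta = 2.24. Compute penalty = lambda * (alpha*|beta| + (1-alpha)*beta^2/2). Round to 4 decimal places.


alpha * |beta| = 0.41 * 2.24 = 0.9184.
(1-alpha) * beta^2/2 = 0.59 * 5.0176/2 = 1.4802.
Total = 1.83 * (0.9184 + 1.4802) = 4.3894.

4.3894


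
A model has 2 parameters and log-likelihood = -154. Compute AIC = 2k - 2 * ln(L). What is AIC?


AIC = 2*2 - 2*(-154).
= 4 + 308 = 312.

312


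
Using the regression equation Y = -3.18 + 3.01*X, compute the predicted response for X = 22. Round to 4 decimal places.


Plug X = 22 into Y = -3.18 + 3.01*X:
Y = -3.18 + 66.2200 = 63.0400.

63.0400


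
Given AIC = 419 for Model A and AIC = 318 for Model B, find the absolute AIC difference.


|AIC_A - AIC_B| = |419 - 318| = 101.
Model B is preferred (lower AIC).

101


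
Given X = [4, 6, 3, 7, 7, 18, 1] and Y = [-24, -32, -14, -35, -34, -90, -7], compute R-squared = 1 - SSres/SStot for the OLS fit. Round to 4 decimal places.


After computing the OLS fit (b0=-1.5597, b1=-4.8931):
SSres = 18.7799, SStot = 4369.4286.
R^2 = 1 - 18.7799/4369.4286 = 0.9957.

0.9957


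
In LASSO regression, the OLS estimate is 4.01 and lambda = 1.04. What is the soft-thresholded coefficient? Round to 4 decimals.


|beta_OLS| = 4.01.
lambda = 1.04.
Since |beta| > lambda, coefficient = sign(beta)*(|beta| - lambda) = 2.9700.
Result = 2.9700.

2.9700


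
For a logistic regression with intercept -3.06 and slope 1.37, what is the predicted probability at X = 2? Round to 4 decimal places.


Compute z = -3.06 + (1.37)(2) = -0.3200.
exp(-z) = 1.3771.
P = 1/(1 + 1.3771) = 0.4207.

0.4207


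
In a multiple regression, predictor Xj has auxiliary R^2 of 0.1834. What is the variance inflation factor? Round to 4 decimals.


Using VIF = 1/(1 - R^2_j):
1 - 0.1834 = 0.8166.
VIF = 1.2246.

1.2246


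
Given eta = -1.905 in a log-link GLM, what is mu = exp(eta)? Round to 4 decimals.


mu = exp(eta) = exp(-1.905).
= 0.1488.

0.1488


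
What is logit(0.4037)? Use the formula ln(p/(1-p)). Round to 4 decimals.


The odds are p/(1-p) = 0.4037 / 0.5963 = 0.6770.
logit(p) = ln(0.6770) = -0.3901.

-0.3901


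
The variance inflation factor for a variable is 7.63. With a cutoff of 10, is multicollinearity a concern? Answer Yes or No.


Check: VIF = 7.63 vs threshold = 10.
Since 7.63 < 10, the answer is No.

No


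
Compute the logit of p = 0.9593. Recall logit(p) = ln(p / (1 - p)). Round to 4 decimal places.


Compute the odds: 0.9593/0.0407 = 23.5700.
Take the natural log: ln(23.5700) = 3.1600.

3.1600


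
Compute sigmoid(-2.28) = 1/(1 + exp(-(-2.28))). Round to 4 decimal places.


exp(2.2800) = 9.7767.
1 + exp(-z) = 10.7767.
sigmoid = 1/10.7767 = 0.0928.

0.0928


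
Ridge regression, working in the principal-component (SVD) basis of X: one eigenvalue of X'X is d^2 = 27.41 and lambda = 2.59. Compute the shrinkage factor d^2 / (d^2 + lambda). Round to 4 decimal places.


Compute the denominator: 27.41 + 2.59 = 30.0000.
Shrinkage factor = 27.41 / 30.0000 = 0.9137.

0.9137


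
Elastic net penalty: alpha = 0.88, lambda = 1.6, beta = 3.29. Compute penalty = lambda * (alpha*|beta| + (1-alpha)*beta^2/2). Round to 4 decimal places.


alpha * |beta| = 0.88 * 3.29 = 2.8952.
(1-alpha) * beta^2/2 = 0.12 * 10.8241/2 = 0.6494.
Total = 1.6 * (2.8952 + 0.6494) = 5.6714.

5.6714


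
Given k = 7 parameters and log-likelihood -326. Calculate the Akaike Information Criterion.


Compute:
2k = 2*7 = 14.
-2*loglik = -2*(-326) = 652.
AIC = 14 + 652 = 666.

666


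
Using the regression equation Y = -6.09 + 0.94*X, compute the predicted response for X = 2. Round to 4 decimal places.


Substitute X = 2 into the equation:
Y = -6.09 + 0.94 * 2 = -6.09 + 1.8800 = -4.2100.

-4.2100


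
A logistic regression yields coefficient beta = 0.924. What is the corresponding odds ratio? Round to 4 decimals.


Odds ratio = exp(beta) = exp(0.924).
= 2.5193.

2.5193


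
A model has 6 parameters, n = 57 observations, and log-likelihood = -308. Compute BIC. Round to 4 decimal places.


Compute k*ln(n) = 6*ln(57) = 6*4.043051 = 24.258306.
Then -2*loglik = 616.
BIC = 24.258306 + 616 = 640.258306, which rounds to 640.2583.

640.2583


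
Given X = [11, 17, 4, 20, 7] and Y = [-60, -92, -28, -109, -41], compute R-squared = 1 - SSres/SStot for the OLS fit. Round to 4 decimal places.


The fitted line is Y = -6.0101 + -5.0839*X.
SSres = 8.7416, SStot = 4630.0000.
R^2 = 1 - SSres/SStot = 0.9981.

0.9981


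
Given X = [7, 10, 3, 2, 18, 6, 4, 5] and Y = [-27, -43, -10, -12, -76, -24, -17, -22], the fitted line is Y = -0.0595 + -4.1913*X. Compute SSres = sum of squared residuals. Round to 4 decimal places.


Compute predicted values, then residuals = yi - yhat_i.
Residuals: [2.3986, -1.0275, 2.6334, -3.5579, -0.4971, 1.2073, -0.1753, -0.9840].
SSres = sum(residual^2) = 29.1062.

29.1062


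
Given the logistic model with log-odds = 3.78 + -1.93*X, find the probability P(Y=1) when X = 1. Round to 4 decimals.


z = 3.78 + -1.93 * 1 = 1.8500.
Sigmoid: P = 1 / (1 + exp(-1.8500)) = 0.8641.

0.8641


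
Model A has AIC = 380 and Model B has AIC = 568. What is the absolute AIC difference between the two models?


Compute |380 - 568| = 188.
Model A has the smaller AIC.

188


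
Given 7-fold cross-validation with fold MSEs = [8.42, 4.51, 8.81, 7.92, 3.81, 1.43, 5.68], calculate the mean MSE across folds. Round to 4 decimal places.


Total MSE across folds = 40.5800.
CV-MSE = 40.5800/7 = 5.7971.

5.7971


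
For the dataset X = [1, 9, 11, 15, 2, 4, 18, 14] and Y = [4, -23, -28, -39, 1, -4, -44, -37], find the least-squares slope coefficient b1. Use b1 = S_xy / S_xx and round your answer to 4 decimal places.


Calculate xbar = 9.2500, ybar = -21.2500.
S_xx = 283.5000, S_xy = -847.5000.
Using b1 = S_xy / S_xx = -847.5000 / 283.5000, we get b1 = -2.9894.

-2.9894


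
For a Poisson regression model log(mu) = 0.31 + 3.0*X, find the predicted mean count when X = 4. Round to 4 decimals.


eta = 0.31 + 3.0 * 4 = 12.3100.
mu = exp(12.3100) = 221903.9701.

221903.9701


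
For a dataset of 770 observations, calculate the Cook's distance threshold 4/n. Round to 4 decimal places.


The threshold is 4/n.
4/770 = 0.0052.

0.0052


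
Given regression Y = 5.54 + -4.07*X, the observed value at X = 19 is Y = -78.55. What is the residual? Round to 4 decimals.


Predicted = 5.54 + -4.07 * 19 = -71.7900.
Residual = -78.55 - -71.7900 = -6.7600.

-6.7600


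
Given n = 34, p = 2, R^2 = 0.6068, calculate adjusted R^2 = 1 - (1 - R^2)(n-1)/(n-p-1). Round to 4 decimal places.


Plug in: Adj R^2 = 1 - (1 - 0.6068) * 33/31.
= 1 - 0.3932 * 33/31
= 1 - 12.9756 / 31
= 1 - 0.4186 = 0.5814.

0.5814


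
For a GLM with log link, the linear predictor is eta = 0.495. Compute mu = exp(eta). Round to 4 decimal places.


The inverse log link gives:
mu = exp(0.495) = 1.6405.

1.6405


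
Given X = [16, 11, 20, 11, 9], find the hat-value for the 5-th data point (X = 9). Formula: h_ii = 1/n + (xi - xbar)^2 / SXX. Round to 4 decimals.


n = 5, xbar = 13.4000.
SXX = sum((xi - xbar)^2) = 81.2000.
h = 1/5 + (9 - 13.4000)^2 / 81.2000 = 0.4384.

0.4384


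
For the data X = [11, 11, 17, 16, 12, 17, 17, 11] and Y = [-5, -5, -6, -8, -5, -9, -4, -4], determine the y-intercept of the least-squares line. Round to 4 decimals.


First find the slope: b1 = -0.3387.
Means: xbar = 14.0000, ybar = -5.7500.
b0 = ybar - b1 * xbar = -5.7500 - -0.3387 * 14.0000 = -1.0081.

-1.0081


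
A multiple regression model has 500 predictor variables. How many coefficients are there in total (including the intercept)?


Each predictor gets one coefficient, plus one intercept.
Total parameters = 500 + 1 = 501.

501


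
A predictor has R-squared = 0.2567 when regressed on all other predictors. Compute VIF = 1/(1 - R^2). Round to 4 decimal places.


Denominator: 1 - 0.2567 = 0.7433.
VIF = 1 / 0.7433 = 1.3454.

1.3454


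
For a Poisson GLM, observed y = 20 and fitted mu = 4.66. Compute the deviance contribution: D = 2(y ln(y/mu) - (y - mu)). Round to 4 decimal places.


y/mu = 20/4.66 = 4.291845 (approx.), and ln(20/4.66) = 1.456717.
y * ln(y/mu) = 20 * 1.456717 = 29.134340.
y - mu = 15.34.
D = 2 * (29.134340 - 15.34) = 27.588680, which rounds to 27.5887.

27.5887


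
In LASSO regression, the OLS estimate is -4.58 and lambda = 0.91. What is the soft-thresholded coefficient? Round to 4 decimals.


|beta_OLS| = 4.58.
lambda = 0.91.
Since |beta| > lambda, coefficient = sign(beta)*(|beta| - lambda) = -3.6700.
Result = -3.6700.

-3.6700


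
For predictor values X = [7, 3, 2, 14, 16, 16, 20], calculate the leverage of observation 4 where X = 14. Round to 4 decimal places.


Compute xbar = 11.1429 with n = 7 observations.
SXX = 300.8571.
Leverage = 1/7 + (14 - 11.1429)^2/300.8571 = 0.1700.

0.1700


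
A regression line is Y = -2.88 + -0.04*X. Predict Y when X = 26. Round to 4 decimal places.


Predicted value:
Y = -2.88 + (-0.04)(26) = -2.88 + -1.0400 = -3.9200.

-3.9200


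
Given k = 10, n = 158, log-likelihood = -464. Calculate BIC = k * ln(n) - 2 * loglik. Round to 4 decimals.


Compute k*ln(n) = 10*ln(158) = 10*5.062595 = 50.625950.
Then -2*loglik = 928.
BIC = 50.625950 + 928 = 978.625950, which rounds to 978.6260.

978.6260


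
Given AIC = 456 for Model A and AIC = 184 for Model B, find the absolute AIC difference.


|AIC_A - AIC_B| = |456 - 184| = 272.
Model B is preferred (lower AIC).

272


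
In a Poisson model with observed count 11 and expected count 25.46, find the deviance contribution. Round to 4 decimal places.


First: ln(11/25.46) = -0.839213.
Then: 11 * -0.839213 = -9.231343.
y - mu = 11 - 25.46 = -14.46.
D = 2(-9.231343 - -14.46) = 10.457314, which rounds to 10.4573.

10.4573


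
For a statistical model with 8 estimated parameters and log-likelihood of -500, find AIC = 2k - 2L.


AIC = 2k - 2*loglik = 2(8) - 2(-500).
= 16 + 1000 = 1016.

1016


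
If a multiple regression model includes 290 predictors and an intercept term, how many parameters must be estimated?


Total coefficients = number of predictors + 1 (for the intercept).
= 290 + 1 = 291.

291


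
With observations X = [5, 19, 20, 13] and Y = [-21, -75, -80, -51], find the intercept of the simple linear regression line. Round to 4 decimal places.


First find the slope: b1 = -3.9107.
Means: xbar = 14.2500, ybar = -56.7500.
b0 = ybar - b1 * xbar = -56.7500 - -3.9107 * 14.2500 = -1.0228.

-1.0228


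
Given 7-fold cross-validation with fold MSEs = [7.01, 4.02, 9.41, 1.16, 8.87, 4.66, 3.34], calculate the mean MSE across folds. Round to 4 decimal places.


Sum of fold MSEs = 38.4700.
Average = 38.4700 / 7 = 5.4957.

5.4957


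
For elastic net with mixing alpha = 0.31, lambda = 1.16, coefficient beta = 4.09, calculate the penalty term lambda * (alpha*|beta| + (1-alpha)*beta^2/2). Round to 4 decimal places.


alpha * |beta| = 0.31 * 4.09 = 1.2679.
(1-alpha) * beta^2/2 = 0.69 * 16.7281/2 = 5.7712.
Total = 1.16 * (1.2679 + 5.7712) = 8.1653.

8.1653


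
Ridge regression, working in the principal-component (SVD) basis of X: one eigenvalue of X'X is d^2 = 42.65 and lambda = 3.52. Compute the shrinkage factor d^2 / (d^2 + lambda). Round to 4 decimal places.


Compute the denominator: 42.65 + 3.52 = 46.1700.
Shrinkage factor = 42.65 / 46.1700 = 0.9238.

0.9238


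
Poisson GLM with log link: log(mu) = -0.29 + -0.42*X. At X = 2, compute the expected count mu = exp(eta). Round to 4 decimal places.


Linear predictor: eta = -0.29 + (-0.42)(2) = -1.1300.
Expected count: mu = exp(-1.1300) = 0.3230.

0.3230


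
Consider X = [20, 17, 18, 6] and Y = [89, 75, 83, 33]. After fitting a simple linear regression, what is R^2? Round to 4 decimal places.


After computing the OLS fit (b0=8.7432, b1=4.0168):
SSres = 7.9663, SStot = 1924.0000.
R^2 = 1 - 7.9663/1924.0000 = 0.9959.

0.9959


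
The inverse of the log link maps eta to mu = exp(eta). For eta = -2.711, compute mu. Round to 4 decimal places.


Apply the inverse link:
mu = e^-2.711 = 0.0665.

0.0665


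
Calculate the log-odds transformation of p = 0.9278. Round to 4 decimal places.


1 - p = 0.0722.
p/(1-p) = 12.8504.
logit = ln(12.8504) = 2.5534.

2.5534


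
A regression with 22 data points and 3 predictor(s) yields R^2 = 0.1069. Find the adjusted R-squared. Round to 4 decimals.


Using the formula:
(1 - 0.1069) = 0.8931.
Multiply by 21/18: 0.8931 * 21 = 18.7551, then 18.7551 / 18 = 1.0420.
Adj R^2 = 1 - 1.0420 = -0.0420.

-0.0420


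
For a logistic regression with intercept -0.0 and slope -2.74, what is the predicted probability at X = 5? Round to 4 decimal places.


Linear predictor: z = -0.0 + -2.74 * 5 = -13.7000.
P = 1/(1 + exp(13.7000)) = 1/(1 + 890911.1660) = 0.0000.

0.0000


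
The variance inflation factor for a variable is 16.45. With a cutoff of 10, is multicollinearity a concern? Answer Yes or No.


Compare VIF = 16.45 to the threshold of 10.
16.45 >= 10, so the answer is Yes.

Yes


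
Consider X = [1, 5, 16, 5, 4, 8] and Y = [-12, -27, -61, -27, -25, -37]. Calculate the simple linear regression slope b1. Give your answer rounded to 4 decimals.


Calculate xbar = 6.5000, ybar = -31.5000.
S_xx = 133.5000, S_xy = -425.5000.
Using b1 = S_xy / S_xx = -425.5000 / 133.5000, we get b1 = -3.1873.

-3.1873


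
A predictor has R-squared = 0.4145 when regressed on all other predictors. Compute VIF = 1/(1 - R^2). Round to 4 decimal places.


VIF = 1 / (1 - 0.4145).
= 1 / 0.5855 = 1.7079.

1.7079


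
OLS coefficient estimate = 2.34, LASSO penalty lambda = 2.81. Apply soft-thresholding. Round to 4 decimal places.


|beta_OLS| = 2.34.
lambda = 2.81.
Since |beta| <= lambda, the coefficient is set to 0.
Result = 0.0000.

0.0000


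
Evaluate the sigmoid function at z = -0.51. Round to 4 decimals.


Compute exp(0.5100) = 1.6653.
Sigmoid = 1 / (1 + 1.6653) = 1 / 2.6653 = 0.3752.

0.3752


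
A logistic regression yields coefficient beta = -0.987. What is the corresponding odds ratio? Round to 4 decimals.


The odds ratio is computed as:
OR = e^(-0.987) = 0.3727.

0.3727


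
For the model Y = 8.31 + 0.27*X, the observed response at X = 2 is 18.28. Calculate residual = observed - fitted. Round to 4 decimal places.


Compute yhat = 8.31 + (0.27)(2) = 8.8500.
Residual = actual - predicted = 18.28 - 8.8500 = 9.4300.

9.4300


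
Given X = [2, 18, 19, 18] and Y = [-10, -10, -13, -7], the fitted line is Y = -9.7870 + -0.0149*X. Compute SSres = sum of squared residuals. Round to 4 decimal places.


For each point, residual = actual - predicted.
Residuals: [-0.1832, 0.0552, -2.9299, 3.0552].
Sum of squared residuals = 17.9552.

17.9552
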